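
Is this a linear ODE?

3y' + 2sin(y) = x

No. Nonlinear (sin(y) is nonlinear in y)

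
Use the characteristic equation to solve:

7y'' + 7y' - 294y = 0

Characteristic equation: 7r² + 7r - 294 = 0
Divide by 7: r² + r - 42 = 0
Roots: r = 6, -7 (distinct real)
General solution: y = C₁e^(6x) + C₂e^(-7x)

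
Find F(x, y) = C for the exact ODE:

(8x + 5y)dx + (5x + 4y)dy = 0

Verify exactness: ∂M/∂y = ∂N/∂x ✓
Find F(x,y) such that ∂F/∂x = M, ∂F/∂y = N
Solution: 4x² + 5xy + 2y² = C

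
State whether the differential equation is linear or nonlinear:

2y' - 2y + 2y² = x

Nonlinear (y² term)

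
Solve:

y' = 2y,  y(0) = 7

General solution: y = Ce^(2x)
Applying IC y(0) = 7:
Particular solution: y = 7e^(2x)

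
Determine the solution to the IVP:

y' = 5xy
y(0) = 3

General solution: y = Ce^(5x²/2)
Applying IC y(0) = 3:
Particular solution: y = 3e^(5x²/2)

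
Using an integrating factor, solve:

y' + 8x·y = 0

Using integrating factor method:

General solution: y = Ce^(-4x^2)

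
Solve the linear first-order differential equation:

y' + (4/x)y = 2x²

Using integrating factor method:

General solution: y = (2/7)x^3 + Cx^(-4)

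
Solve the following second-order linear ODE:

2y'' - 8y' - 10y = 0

Characteristic equation: 2r² - 8r - 10 = 0
Divide by 2: r² - 4r - 5 = 0
Roots: r = 5, -1 (distinct real)
General solution: y = C₁e^(5x) + C₂e^(-x)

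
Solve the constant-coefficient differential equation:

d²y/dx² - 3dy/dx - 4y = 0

Characteristic equation: r² - 3r - 4 = 0
Roots: r = 4, -1 (distinct real)
General solution: y = C₁e^(4x) + C₂e^(-x)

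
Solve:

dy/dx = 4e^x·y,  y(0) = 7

General solution: y = Ce^(4e^x)
Applying IC y(0) = 7:
Particular solution: y = 7e^(4(e^x - 1))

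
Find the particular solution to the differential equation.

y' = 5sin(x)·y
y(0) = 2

General solution: y = Ce^(-5cos(x))
Applying IC y(0) = 2:
Particular solution: y = 2e^(5(1-cos(x)))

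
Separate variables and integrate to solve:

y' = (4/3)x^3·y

Separating variables and integrating:
ln|y| = x^4/3 + C

General solution: y = Ce^(x^4/3)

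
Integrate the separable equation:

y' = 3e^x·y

Separating variables and integrating:
ln|y| = 3e^x + C

General solution: y = Ce^(3e^x)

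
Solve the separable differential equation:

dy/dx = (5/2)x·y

Separating variables and integrating:
ln|y| = 5x^2/4 + C

General solution: y = Ce^(5x^2/4)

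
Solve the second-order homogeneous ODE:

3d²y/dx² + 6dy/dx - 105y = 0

Characteristic equation: 3r² + 6r - 105 = 0
Divide by 3: r² + 2r - 35 = 0
Roots: r = 5, -7 (distinct real)
General solution: y = C₁e^(5x) + C₂e^(-7x)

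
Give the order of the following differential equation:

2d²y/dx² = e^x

The order is 2 (highest derivative is of order 2).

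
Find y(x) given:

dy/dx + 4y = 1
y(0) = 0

General solution: y = 1/4 + Ce^(-4x)
Applying y(0) = 0: C = 0 - 1/4 = -1/4
Particular solution: y = 1/4 - (1/4)e^(-4x)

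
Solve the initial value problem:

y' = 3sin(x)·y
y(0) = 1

General solution: y = Ce^(-3cos(x))
Applying IC y(0) = 1:
Particular solution: y = e^(3(1-cos(x)))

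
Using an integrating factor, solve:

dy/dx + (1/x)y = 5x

Using integrating factor method:

General solution: y = (5/3)x^2 + C/x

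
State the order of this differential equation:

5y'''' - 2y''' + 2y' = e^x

The order is 4 (highest derivative is of order 4).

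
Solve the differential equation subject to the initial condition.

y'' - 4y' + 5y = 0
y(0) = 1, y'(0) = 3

General solution: y = e^(2x)(C₁cos(x) + C₂sin(x))
Complex roots r = 2 ± i
Applying ICs: C₁ = 1, C₂ = 1
Particular solution: y = e^(2x)(cos(x) + sin(x))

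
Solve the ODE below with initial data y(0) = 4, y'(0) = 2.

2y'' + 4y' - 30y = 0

General solution: y = C₁e^(3x) + C₂e^(-5x)
Applying ICs: C₁ = 11/4, C₂ = 5/4
Particular solution: y = (11/4)e^(3x) + (5/4)e^(-5x)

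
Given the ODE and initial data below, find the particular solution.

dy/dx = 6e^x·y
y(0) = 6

General solution: y = Ce^(6e^x)
Applying IC y(0) = 6:
Particular solution: y = 6e^(6(e^x - 1))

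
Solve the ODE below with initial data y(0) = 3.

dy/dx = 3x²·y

General solution: y = Ce^(x³)
Applying IC y(0) = 3:
Particular solution: y = 3e^(x³)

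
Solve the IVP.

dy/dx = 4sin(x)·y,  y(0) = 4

General solution: y = Ce^(-4cos(x))
Applying IC y(0) = 4:
Particular solution: y = 4e^(4(1-cos(x)))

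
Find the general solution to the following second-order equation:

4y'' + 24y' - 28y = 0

Characteristic equation: 4r² + 24r - 28 = 0
Divide by 4: r² + 6r - 7 = 0
Roots: r = 1, -7 (distinct real)
General solution: y = C₁e^x + C₂e^(-7x)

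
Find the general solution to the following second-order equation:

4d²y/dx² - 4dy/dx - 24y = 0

Characteristic equation: 4r² - 4r - 24 = 0
Divide by 4: r² - r - 6 = 0
Roots: r = 3, -2 (distinct real)
General solution: y = C₁e^(3x) + C₂e^(-2x)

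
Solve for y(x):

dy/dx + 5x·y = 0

Using integrating factor method:

General solution: y = Ce^(-5x^2/2)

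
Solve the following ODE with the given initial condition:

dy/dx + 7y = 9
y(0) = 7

General solution: y = 9/7 + Ce^(-7x)
Applying y(0) = 7: C = 7 - 9/7 = 40/7
Particular solution: y = 9/7 + (40/7)e^(-7x)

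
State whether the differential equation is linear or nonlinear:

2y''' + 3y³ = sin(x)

Nonlinear (y³ term)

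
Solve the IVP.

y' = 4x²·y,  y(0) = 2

General solution: y = Ce^(4x³/3)
Applying IC y(0) = 2:
Particular solution: y = 2e^(4x³/3)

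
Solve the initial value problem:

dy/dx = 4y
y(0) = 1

General solution: y = Ce^(4x)
Applying IC y(0) = 1:
Particular solution: y = e^(4x)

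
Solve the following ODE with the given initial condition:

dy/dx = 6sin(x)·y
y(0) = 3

General solution: y = Ce^(-6cos(x))
Applying IC y(0) = 3:
Particular solution: y = 3e^(6(1-cos(x)))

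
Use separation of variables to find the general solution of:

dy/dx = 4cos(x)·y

Separating variables and integrating:
ln|y| = 4sin(x) + C

General solution: y = Ce^(4sin(x))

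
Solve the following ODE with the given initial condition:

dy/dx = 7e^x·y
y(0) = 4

General solution: y = Ce^(7e^x)
Applying IC y(0) = 4:
Particular solution: y = 4e^(7(e^x - 1))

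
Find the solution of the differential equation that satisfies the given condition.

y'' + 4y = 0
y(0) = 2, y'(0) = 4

General solution: y = C₁cos(2x) + C₂sin(2x)
Complex roots r = ±2i
Applying ICs: C₁ = 2, C₂ = 2
Particular solution: y = 2cos(2x) + 2sin(2x)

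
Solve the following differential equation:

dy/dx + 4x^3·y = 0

Using integrating factor method:

General solution: y = Ce^(-x^4)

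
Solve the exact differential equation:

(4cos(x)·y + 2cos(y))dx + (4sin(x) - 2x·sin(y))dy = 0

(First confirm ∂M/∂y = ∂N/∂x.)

Verify exactness: ∂M/∂y = ∂N/∂x ✓
Find F(x,y) such that ∂F/∂x = M, ∂F/∂y = N
Solution: 4sin(x)·y + 2x·cos(y) = C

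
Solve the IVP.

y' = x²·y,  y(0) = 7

General solution: y = Ce^(x³/3)
Applying IC y(0) = 7:
Particular solution: y = 7e^(x³/3)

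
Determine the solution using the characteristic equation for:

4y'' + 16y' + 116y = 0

Characteristic equation: 4r² + 16r + 116 = 0
Divide by 4: r² + 4r + 29 = 0
Roots: r = -2 ± 5i (complex conjugates)
General solution: y = e^(-2x)(C₁cos(5x) + C₂sin(5x))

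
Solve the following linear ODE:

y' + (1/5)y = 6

Using integrating factor method:

General solution: y = 30 + Ce^(-x/5)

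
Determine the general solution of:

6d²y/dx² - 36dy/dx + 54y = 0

Characteristic equation: 6r² - 36r + 54 = 0
Divide by 6: r² - 6r + 9 = 0
Factored: (r - 3)² = 0
Repeated root: r = 3
General solution: y = (C₁ + C₂x)e^(3x)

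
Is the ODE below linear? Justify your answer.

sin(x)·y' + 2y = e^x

Yes. Linear (y and its derivatives appear to the first power only, no products of y terms)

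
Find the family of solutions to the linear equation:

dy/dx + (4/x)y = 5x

Using integrating factor method:

General solution: y = (5/6)x^2 + Cx^(-4)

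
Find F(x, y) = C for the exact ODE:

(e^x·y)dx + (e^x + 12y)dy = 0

Verify exactness: ∂M/∂y = ∂N/∂x ✓
Find F(x,y) such that ∂F/∂x = M, ∂F/∂y = N
Solution: e^x·y + 6y² = C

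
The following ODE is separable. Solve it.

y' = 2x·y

Separating variables and integrating:
ln|y| = x^2 + C

General solution: y = Ce^(x^2)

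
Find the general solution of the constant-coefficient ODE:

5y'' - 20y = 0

Characteristic equation: 5r² - 20 = 0
Divide by 5: r² - 4 = 0
Roots: r = 2, -2 (distinct real)
General solution: y = C₁e^(2x) + C₂e^(-2x)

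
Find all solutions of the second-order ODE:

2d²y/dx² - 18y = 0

Characteristic equation: 2r² - 18 = 0
Divide by 2: r² - 9 = 0
Roots: r = 3, -3 (distinct real)
General solution: y = C₁e^(3x) + C₂e^(-3x)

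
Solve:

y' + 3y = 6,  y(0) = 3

General solution: y = 2 + Ce^(-3x)
Applying y(0) = 3: C = 3 - 2 = 1
Particular solution: y = 2 + e^(-3x)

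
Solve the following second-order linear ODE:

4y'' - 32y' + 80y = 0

Characteristic equation: 4r² - 32r + 80 = 0
Divide by 4: r² - 8r + 20 = 0
Roots: r = 4 ± 2i (complex conjugates)
General solution: y = e^(4x)(C₁cos(2x) + C₂sin(2x))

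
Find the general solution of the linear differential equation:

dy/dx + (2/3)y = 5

Using integrating factor method:

General solution: y = 15/2 + Ce^(-2x/3)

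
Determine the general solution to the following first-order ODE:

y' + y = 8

Using integrating factor method:

General solution: y = 8 + Ce^(-x)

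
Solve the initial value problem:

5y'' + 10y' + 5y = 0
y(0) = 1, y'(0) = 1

General solution: y = (C₁ + C₂x)e^(-x)
Repeated root r = -1
Applying ICs: C₁ = 1, C₂ = 2
Particular solution: y = (1 + 2x)e^(-x)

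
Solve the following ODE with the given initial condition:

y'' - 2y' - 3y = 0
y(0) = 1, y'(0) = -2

General solution: y = C₁e^(3x) + C₂e^(-x)
Applying ICs: C₁ = -1/4, C₂ = 5/4
Particular solution: y = -(1/4)e^(3x) + (5/4)e^(-x)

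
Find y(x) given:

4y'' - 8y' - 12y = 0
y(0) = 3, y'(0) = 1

General solution: y = C₁e^(3x) + C₂e^(-x)
Applying ICs: C₁ = 1, C₂ = 2
Particular solution: y = e^(3x) + 2e^(-x)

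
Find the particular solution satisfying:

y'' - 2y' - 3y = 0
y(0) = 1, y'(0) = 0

General solution: y = C₁e^(3x) + C₂e^(-x)
Applying ICs: C₁ = 1/4, C₂ = 3/4
Particular solution: y = (1/4)e^(3x) + (3/4)e^(-x)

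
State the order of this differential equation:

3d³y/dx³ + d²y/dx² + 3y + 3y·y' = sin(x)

The order is 3 (highest derivative is of order 3).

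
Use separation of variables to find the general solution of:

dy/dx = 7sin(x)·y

Separating variables and integrating:
ln|y| = -7cos(x) + C

General solution: y = Ce^(-7cos(x))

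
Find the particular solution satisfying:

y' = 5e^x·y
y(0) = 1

General solution: y = Ce^(5e^x)
Applying IC y(0) = 1:
Particular solution: y = e^(5(e^x - 1))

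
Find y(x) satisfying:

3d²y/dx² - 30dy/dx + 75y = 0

Characteristic equation: 3r² - 30r + 75 = 0
Divide by 3: r² - 10r + 25 = 0
Factored: (r - 5)² = 0
Repeated root: r = 5
General solution: y = (C₁ + C₂x)e^(5x)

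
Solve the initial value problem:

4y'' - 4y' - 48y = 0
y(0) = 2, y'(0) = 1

General solution: y = C₁e^(4x) + C₂e^(-3x)
Applying ICs: C₁ = 1, C₂ = 1
Particular solution: y = e^(4x) + e^(-3x)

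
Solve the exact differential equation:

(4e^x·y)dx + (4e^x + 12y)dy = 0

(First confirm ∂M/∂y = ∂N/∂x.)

Verify exactness: ∂M/∂y = ∂N/∂x ✓
Find F(x,y) such that ∂F/∂x = M, ∂F/∂y = N
Solution: 4e^x·y + 6y² = C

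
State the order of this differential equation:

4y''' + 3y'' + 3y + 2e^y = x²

The order is 3 (highest derivative is of order 3).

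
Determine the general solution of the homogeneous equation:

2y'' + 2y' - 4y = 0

Characteristic equation: 2r² + 2r - 4 = 0
Divide by 2: r² + r - 2 = 0
Roots: r = 1, -2 (distinct real)
General solution: y = C₁e^x + C₂e^(-2x)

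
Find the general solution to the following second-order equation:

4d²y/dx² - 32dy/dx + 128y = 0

Characteristic equation: 4r² - 32r + 128 = 0
Divide by 4: r² - 8r + 32 = 0
Roots: r = 4 ± 4i (complex conjugates)
General solution: y = e^(4x)(C₁cos(4x) + C₂sin(4x))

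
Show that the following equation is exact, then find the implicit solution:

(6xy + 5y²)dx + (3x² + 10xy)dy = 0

Verify exactness: ∂M/∂y = ∂N/∂x ✓
Find F(x,y) such that ∂F/∂x = M, ∂F/∂y = N
Solution: 3x²y + 5xy² = C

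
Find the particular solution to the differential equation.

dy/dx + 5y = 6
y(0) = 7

General solution: y = 6/5 + Ce^(-5x)
Applying y(0) = 7: C = 7 - 6/5 = 29/5
Particular solution: y = 6/5 + (29/5)e^(-5x)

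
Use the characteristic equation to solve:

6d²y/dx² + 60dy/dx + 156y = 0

Characteristic equation: 6r² + 60r + 156 = 0
Divide by 6: r² + 10r + 26 = 0
Roots: r = -5 ± i (complex conjugates)
General solution: y = e^(-5x)(C₁cos(x) + C₂sin(x))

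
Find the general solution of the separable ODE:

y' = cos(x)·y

Separating variables and integrating:
ln|y| = sin(x) + C

General solution: y = Ce^(sin(x))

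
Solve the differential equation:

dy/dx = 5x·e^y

Separating variables and integrating:
-e^(-y) = 5x²/2 + C

General solution: y = -ln(C - 5x²/2)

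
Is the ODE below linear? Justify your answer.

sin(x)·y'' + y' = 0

Yes. Linear (y and its derivatives appear to the first power only, no products of y terms)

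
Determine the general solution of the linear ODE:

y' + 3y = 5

Using integrating factor method:

General solution: y = 5/3 + Ce^(-3x)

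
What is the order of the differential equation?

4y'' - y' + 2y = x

The order is 2 (highest derivative is of order 2).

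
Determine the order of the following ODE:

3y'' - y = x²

The order is 2 (highest derivative is of order 2).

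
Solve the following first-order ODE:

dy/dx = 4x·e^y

Separating variables and integrating:
-e^(-y) = 2x² + C

General solution: y = -ln(C - 2x²)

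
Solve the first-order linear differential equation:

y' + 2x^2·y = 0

Using integrating factor method:

General solution: y = Ce^(-2x^3/3)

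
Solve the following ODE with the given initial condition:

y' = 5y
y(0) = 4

General solution: y = Ce^(5x)
Applying IC y(0) = 4:
Particular solution: y = 4e^(5x)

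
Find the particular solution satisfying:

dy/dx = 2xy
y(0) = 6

General solution: y = Ce^(x²)
Applying IC y(0) = 6:
Particular solution: y = 6e^(x²)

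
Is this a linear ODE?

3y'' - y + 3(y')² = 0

No. Nonlinear ((y')² term)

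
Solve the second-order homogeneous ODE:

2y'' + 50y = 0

Characteristic equation: 2r² + 50 = 0
Divide by 2: r² + 25 = 0
Roots: r = ±5i (complex conjugates)
General solution: y = C₁cos(5x) + C₂sin(5x)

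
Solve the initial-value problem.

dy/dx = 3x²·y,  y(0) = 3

General solution: y = Ce^(x³)
Applying IC y(0) = 3:
Particular solution: y = 3e^(x³)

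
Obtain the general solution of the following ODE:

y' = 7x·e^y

Separating variables and integrating:
-e^(-y) = 7x²/2 + C

General solution: y = -ln(C - 7x²/2)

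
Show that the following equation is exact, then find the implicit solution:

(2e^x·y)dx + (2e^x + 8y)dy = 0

Verify exactness: ∂M/∂y = ∂N/∂x ✓
Find F(x,y) such that ∂F/∂x = M, ∂F/∂y = N
Solution: 2e^x·y + 4y² = C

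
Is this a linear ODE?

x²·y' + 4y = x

Yes. Linear (y and its derivatives appear to the first power only, no products of y terms)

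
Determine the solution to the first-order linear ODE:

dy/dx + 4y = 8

Using integrating factor method:

General solution: y = 2 + Ce^(-4x)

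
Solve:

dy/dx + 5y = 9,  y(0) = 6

General solution: y = 9/5 + Ce^(-5x)
Applying y(0) = 6: C = 6 - 9/5 = 21/5
Particular solution: y = 9/5 + (21/5)e^(-5x)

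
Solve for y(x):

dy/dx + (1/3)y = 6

Using integrating factor method:

General solution: y = 18 + Ce^(-x/3)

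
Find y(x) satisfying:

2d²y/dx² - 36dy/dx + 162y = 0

Characteristic equation: 2r² - 36r + 162 = 0
Divide by 2: r² - 18r + 81 = 0
Factored: (r - 9)² = 0
Repeated root: r = 9
General solution: y = (C₁ + C₂x)e^(9x)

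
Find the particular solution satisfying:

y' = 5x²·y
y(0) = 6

General solution: y = Ce^(5x³/3)
Applying IC y(0) = 6:
Particular solution: y = 6e^(5x³/3)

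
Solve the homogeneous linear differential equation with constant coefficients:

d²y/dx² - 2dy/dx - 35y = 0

Characteristic equation: r² - 2r - 35 = 0
Roots: r = 7, -5 (distinct real)
General solution: y = C₁e^(7x) + C₂e^(-5x)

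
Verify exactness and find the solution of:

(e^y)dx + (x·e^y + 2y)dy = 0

Verify exactness: ∂M/∂y = ∂N/∂x ✓
Find F(x,y) such that ∂F/∂x = M, ∂F/∂y = N
Solution: x·e^y + y² = C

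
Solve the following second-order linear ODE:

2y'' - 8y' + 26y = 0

Characteristic equation: 2r² - 8r + 26 = 0
Divide by 2: r² - 4r + 13 = 0
Roots: r = 2 ± 3i (complex conjugates)
General solution: y = e^(2x)(C₁cos(3x) + C₂sin(3x))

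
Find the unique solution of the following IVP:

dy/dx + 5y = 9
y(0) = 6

General solution: y = 9/5 + Ce^(-5x)
Applying y(0) = 6: C = 6 - 9/5 = 21/5
Particular solution: y = 9/5 + (21/5)e^(-5x)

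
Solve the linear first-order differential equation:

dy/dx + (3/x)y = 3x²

Using integrating factor method:

General solution: y = (1/2)x^3 + Cx^(-3)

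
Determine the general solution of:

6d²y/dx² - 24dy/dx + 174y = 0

Characteristic equation: 6r² - 24r + 174 = 0
Divide by 6: r² - 4r + 29 = 0
Roots: r = 2 ± 5i (complex conjugates)
General solution: y = e^(2x)(C₁cos(5x) + C₂sin(5x))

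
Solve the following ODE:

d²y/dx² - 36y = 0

Characteristic equation: r² - 36 = 0
Roots: r = 6, -6 (distinct real)
General solution: y = C₁e^(6x) + C₂e^(-6x)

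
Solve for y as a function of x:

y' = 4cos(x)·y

Separating variables and integrating:
ln|y| = 4sin(x) + C

General solution: y = Ce^(4sin(x))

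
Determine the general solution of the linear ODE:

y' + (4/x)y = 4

Using integrating factor method:

General solution: y = (4/5)x + Cx^(-4)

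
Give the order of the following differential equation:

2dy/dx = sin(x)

The order is 1 (highest derivative is of order 1).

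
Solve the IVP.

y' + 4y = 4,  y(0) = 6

General solution: y = 1 + Ce^(-4x)
Applying y(0) = 6: C = 6 - 1 = 5
Particular solution: y = 1 + 5e^(-4x)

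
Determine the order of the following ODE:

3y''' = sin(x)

The order is 3 (highest derivative is of order 3).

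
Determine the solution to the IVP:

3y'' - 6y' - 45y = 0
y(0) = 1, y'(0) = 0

General solution: y = C₁e^(5x) + C₂e^(-3x)
Applying ICs: C₁ = 3/8, C₂ = 5/8
Particular solution: y = (3/8)e^(5x) + (5/8)e^(-3x)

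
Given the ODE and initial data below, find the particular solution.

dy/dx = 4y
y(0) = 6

General solution: y = Ce^(4x)
Applying IC y(0) = 6:
Particular solution: y = 6e^(4x)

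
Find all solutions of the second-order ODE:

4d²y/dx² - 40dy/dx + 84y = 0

Characteristic equation: 4r² - 40r + 84 = 0
Divide by 4: r² - 10r + 21 = 0
Roots: r = 7, 3 (distinct real)
General solution: y = C₁e^(7x) + C₂e^(3x)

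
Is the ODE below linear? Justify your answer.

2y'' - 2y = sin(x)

Yes. Linear (y and its derivatives appear to the first power only, no products of y terms)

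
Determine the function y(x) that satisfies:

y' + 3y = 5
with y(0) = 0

General solution: y = 5/3 + Ce^(-3x)
Applying y(0) = 0: C = 0 - 5/3 = -5/3
Particular solution: y = 5/3 - (5/3)e^(-3x)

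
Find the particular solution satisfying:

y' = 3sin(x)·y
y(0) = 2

General solution: y = Ce^(-3cos(x))
Applying IC y(0) = 2:
Particular solution: y = 2e^(3(1-cos(x)))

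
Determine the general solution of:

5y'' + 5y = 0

Characteristic equation: 5r² + 5 = 0
Divide by 5: r² + 1 = 0
Roots: r = ±i (complex conjugates)
General solution: y = C₁cos(x) + C₂sin(x)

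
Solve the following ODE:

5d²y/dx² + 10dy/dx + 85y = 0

Characteristic equation: 5r² + 10r + 85 = 0
Divide by 5: r² + 2r + 17 = 0
Roots: r = -1 ± 4i (complex conjugates)
General solution: y = e^(-x)(C₁cos(4x) + C₂sin(4x))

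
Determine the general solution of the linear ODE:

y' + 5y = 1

Using integrating factor method:

General solution: y = 1/5 + Ce^(-5x)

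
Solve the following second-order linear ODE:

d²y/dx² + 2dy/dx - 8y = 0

Characteristic equation: r² + 2r - 8 = 0
Roots: r = 2, -4 (distinct real)
General solution: y = C₁e^(2x) + C₂e^(-4x)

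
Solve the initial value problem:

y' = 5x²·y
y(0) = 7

General solution: y = Ce^(5x³/3)
Applying IC y(0) = 7:
Particular solution: y = 7e^(5x³/3)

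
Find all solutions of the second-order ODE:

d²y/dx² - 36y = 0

Characteristic equation: r² - 36 = 0
Roots: r = 6, -6 (distinct real)
General solution: y = C₁e^(6x) + C₂e^(-6x)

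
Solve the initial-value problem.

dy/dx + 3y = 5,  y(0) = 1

General solution: y = 5/3 + Ce^(-3x)
Applying y(0) = 1: C = 1 - 5/3 = -2/3
Particular solution: y = 5/3 - (2/3)e^(-3x)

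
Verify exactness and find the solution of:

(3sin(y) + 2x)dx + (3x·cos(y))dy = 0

Verify exactness: ∂M/∂y = ∂N/∂x ✓
Find F(x,y) such that ∂F/∂x = M, ∂F/∂y = N
Solution: 3x·sin(y) + x² = C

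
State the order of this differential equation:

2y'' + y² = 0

The order is 2 (highest derivative is of order 2).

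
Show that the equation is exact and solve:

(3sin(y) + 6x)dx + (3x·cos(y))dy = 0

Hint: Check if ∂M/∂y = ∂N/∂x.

Verify exactness: ∂M/∂y = ∂N/∂x ✓
Find F(x,y) such that ∂F/∂x = M, ∂F/∂y = N
Solution: 3x·sin(y) + 3x² = C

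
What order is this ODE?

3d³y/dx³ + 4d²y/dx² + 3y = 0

The order is 3 (highest derivative is of order 3).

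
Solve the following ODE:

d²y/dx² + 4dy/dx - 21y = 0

Characteristic equation: r² + 4r - 21 = 0
Roots: r = 3, -7 (distinct real)
General solution: y = C₁e^(3x) + C₂e^(-7x)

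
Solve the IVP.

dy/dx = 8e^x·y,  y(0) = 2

General solution: y = Ce^(8e^x)
Applying IC y(0) = 2:
Particular solution: y = 2e^(8(e^x - 1))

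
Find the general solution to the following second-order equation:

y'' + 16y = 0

Characteristic equation: r² + 16 = 0
Roots: r = ±4i (complex conjugates)
General solution: y = C₁cos(4x) + C₂sin(4x)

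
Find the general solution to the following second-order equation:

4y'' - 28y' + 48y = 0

Characteristic equation: 4r² - 28r + 48 = 0
Divide by 4: r² - 7r + 12 = 0
Roots: r = 4, 3 (distinct real)
General solution: y = C₁e^(4x) + C₂e^(3x)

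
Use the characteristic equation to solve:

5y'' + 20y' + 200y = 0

Characteristic equation: 5r² + 20r + 200 = 0
Divide by 5: r² + 4r + 40 = 0
Roots: r = -2 ± 6i (complex conjugates)
General solution: y = e^(-2x)(C₁cos(6x) + C₂sin(6x))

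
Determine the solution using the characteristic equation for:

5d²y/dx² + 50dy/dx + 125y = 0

Characteristic equation: 5r² + 50r + 125 = 0
Divide by 5: r² + 10r + 25 = 0
Factored: (r + 5)² = 0
Repeated root: r = -5
General solution: y = (C₁ + C₂x)e^(-5x)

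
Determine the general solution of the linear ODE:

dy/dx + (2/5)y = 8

Using integrating factor method:

General solution: y = 20 + Ce^(-2x/5)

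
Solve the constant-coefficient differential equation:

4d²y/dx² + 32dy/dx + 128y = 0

Characteristic equation: 4r² + 32r + 128 = 0
Divide by 4: r² + 8r + 32 = 0
Roots: r = -4 ± 4i (complex conjugates)
General solution: y = e^(-4x)(C₁cos(4x) + C₂sin(4x))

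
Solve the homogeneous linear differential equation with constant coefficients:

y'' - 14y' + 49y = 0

Characteristic equation: r² - 14r + 49 = 0
Factored: (r - 7)² = 0
Repeated root: r = 7
General solution: y = (C₁ + C₂x)e^(7x)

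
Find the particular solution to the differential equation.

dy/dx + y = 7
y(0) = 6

General solution: y = 7 + Ce^(-x)
Applying y(0) = 6: C = 6 - 7 = -1
Particular solution: y = 7 - e^(-x)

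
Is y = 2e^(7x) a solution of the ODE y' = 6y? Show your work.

Verification:
y = 2e^(7x)
y' = 14e^(7x)
But 6y = 12e^(7x)
y' ≠ 6y — the derivative does not match

No, it is not a solution.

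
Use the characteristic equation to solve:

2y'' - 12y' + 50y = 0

Characteristic equation: 2r² - 12r + 50 = 0
Divide by 2: r² - 6r + 25 = 0
Roots: r = 3 ± 4i (complex conjugates)
General solution: y = e^(3x)(C₁cos(4x) + C₂sin(4x))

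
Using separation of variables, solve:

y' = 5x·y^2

Separating variables and integrating:
-1/y = 5x^2/2 + C

General solution: y^-1 = (-5/2)x^2 + C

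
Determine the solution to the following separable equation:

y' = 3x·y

Separating variables and integrating:
ln|y| = 3x^2/2 + C

General solution: y = Ce^(3x^2/2)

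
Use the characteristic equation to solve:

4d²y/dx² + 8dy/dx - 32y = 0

Characteristic equation: 4r² + 8r - 32 = 0
Divide by 4: r² + 2r - 8 = 0
Roots: r = 2, -4 (distinct real)
General solution: y = C₁e^(2x) + C₂e^(-4x)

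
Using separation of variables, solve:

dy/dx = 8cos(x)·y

Separating variables and integrating:
ln|y| = 8sin(x) + C

General solution: y = Ce^(8sin(x))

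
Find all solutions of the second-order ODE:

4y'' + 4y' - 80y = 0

Characteristic equation: 4r² + 4r - 80 = 0
Divide by 4: r² + r - 20 = 0
Roots: r = 4, -5 (distinct real)
General solution: y = C₁e^(4x) + C₂e^(-5x)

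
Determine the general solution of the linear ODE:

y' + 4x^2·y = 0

Using integrating factor method:

General solution: y = Ce^(-4x^3/3)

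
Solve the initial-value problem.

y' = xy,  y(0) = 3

General solution: y = Ce^(x²/2)
Applying IC y(0) = 3:
Particular solution: y = 3e^(x²/2)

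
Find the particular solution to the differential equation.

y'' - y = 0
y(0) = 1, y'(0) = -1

General solution: y = C₁e^x + C₂e^(-x)
Applying ICs: C₁ = 0, C₂ = 1
Particular solution: y = e^(-x)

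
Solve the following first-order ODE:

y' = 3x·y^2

Separating variables and integrating:
-1/y = 3x^2/2 + C

General solution: y^-1 = (-3/2)x^2 + C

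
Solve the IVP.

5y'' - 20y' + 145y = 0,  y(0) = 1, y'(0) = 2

General solution: y = e^(2x)(C₁cos(5x) + C₂sin(5x))
Complex roots r = 2 ± 5i
Applying ICs: C₁ = 1, C₂ = 0
Particular solution: y = e^(2x)(cos(5x))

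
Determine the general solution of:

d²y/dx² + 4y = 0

Characteristic equation: r² + 4 = 0
Roots: r = ±2i (complex conjugates)
General solution: y = C₁cos(2x) + C₂sin(2x)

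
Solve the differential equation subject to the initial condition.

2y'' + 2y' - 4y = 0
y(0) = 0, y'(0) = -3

General solution: y = C₁e^x + C₂e^(-2x)
Applying ICs: C₁ = -1, C₂ = 1
Particular solution: y = -e^x + e^(-2x)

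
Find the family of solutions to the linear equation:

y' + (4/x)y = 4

Using integrating factor method:

General solution: y = (4/5)x + Cx^(-4)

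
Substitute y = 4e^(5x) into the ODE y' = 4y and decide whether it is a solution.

Verification:
y = 4e^(5x)
y' = 20e^(5x)
But 4y = 16e^(5x)
y' ≠ 4y — the derivative does not match

No, it is not a solution.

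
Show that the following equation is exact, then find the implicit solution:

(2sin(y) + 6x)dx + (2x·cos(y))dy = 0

Verify exactness: ∂M/∂y = ∂N/∂x ✓
Find F(x,y) such that ∂F/∂x = M, ∂F/∂y = N
Solution: 2x·sin(y) + 3x² = C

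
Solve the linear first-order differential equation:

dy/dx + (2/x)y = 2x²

Using integrating factor method:

General solution: y = (2/5)x^3 + Cx^(-2)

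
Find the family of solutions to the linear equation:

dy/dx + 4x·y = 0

Using integrating factor method:

General solution: y = Ce^(-2x^2)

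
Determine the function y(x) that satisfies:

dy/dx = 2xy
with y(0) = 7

General solution: y = Ce^(x²)
Applying IC y(0) = 7:
Particular solution: y = 7e^(x²)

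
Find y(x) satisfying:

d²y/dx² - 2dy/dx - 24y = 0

Characteristic equation: r² - 2r - 24 = 0
Roots: r = 6, -4 (distinct real)
General solution: y = C₁e^(6x) + C₂e^(-4x)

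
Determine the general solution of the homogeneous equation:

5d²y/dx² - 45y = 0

Characteristic equation: 5r² - 45 = 0
Divide by 5: r² - 9 = 0
Roots: r = 3, -3 (distinct real)
General solution: y = C₁e^(3x) + C₂e^(-3x)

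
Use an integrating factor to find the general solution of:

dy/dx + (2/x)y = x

Using integrating factor method:

General solution: y = (1/4)x^2 + Cx^(-2)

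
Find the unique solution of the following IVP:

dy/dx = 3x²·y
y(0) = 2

General solution: y = Ce^(x³)
Applying IC y(0) = 2:
Particular solution: y = 2e^(x³)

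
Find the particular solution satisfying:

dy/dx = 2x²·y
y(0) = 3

General solution: y = Ce^(2x³/3)
Applying IC y(0) = 3:
Particular solution: y = 3e^(2x³/3)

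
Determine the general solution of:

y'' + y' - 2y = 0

Characteristic equation: r² + r - 2 = 0
Roots: r = 1, -2 (distinct real)
General solution: y = C₁e^x + C₂e^(-2x)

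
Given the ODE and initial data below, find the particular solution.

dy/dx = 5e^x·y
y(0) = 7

General solution: y = Ce^(5e^x)
Applying IC y(0) = 7:
Particular solution: y = 7e^(5(e^x - 1))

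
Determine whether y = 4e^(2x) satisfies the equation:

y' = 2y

Verification:
y = 4e^(2x)
y' = 8e^(2x)
2y = 8e^(2x)
y' = 2y ✓

Yes, it is a solution.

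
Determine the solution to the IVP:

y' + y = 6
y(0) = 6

General solution: y = 6 + Ce^(-x)
Applying y(0) = 6: C = 6 - 6 = 0
Particular solution: y = 6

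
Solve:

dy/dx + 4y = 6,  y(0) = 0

General solution: y = 3/2 + Ce^(-4x)
Applying y(0) = 0: C = 0 - 3/2 = -3/2
Particular solution: y = 3/2 - (3/2)e^(-4x)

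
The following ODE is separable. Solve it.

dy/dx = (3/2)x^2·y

Separating variables and integrating:
ln|y| = x^3/2 + C

General solution: y = Ce^(x^3/2)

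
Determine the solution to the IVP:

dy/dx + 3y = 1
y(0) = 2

General solution: y = 1/3 + Ce^(-3x)
Applying y(0) = 2: C = 2 - 1/3 = 5/3
Particular solution: y = 1/3 + (5/3)e^(-3x)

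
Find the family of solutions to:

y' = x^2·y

Separating variables and integrating:
ln|y| = x^3/3 + C

General solution: y = Ce^(x^3/3)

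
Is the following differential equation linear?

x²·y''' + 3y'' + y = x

Yes. Linear (y and its derivatives appear to the first power only, no products of y terms)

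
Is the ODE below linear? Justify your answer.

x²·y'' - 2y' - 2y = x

Yes. Linear (y and its derivatives appear to the first power only, no products of y terms)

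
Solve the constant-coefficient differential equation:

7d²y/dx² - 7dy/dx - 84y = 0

Characteristic equation: 7r² - 7r - 84 = 0
Divide by 7: r² - r - 12 = 0
Roots: r = 4, -3 (distinct real)
General solution: y = C₁e^(4x) + C₂e^(-3x)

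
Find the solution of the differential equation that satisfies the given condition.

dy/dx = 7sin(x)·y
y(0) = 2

General solution: y = Ce^(-7cos(x))
Applying IC y(0) = 2:
Particular solution: y = 2e^(7(1-cos(x)))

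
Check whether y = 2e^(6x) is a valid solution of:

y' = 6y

Verification:
y = 2e^(6x)
y' = 12e^(6x)
6y = 12e^(6x)
y' = 6y ✓

Yes, it is a solution.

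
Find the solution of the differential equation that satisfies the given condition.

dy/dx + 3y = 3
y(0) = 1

General solution: y = 1 + Ce^(-3x)
Applying y(0) = 1: C = 1 - 1 = 0
Particular solution: y = 1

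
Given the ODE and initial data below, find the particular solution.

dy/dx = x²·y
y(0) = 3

General solution: y = Ce^(x³/3)
Applying IC y(0) = 3:
Particular solution: y = 3e^(x³/3)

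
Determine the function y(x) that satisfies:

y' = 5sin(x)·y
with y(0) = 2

General solution: y = Ce^(-5cos(x))
Applying IC y(0) = 2:
Particular solution: y = 2e^(5(1-cos(x)))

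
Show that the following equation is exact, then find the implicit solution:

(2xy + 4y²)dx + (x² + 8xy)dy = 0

Verify exactness: ∂M/∂y = ∂N/∂x ✓
Find F(x,y) such that ∂F/∂x = M, ∂F/∂y = N
Solution: x²y + 4xy² = C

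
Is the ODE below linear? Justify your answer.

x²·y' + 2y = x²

Yes. Linear (y and its derivatives appear to the first power only, no products of y terms)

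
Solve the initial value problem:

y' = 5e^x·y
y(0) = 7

General solution: y = Ce^(5e^x)
Applying IC y(0) = 7:
Particular solution: y = 7e^(5(e^x - 1))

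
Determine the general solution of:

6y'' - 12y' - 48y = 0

Characteristic equation: 6r² - 12r - 48 = 0
Divide by 6: r² - 2r - 8 = 0
Roots: r = 4, -2 (distinct real)
General solution: y = C₁e^(4x) + C₂e^(-2x)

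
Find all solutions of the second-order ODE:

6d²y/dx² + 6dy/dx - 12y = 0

Characteristic equation: 6r² + 6r - 12 = 0
Divide by 6: r² + r - 2 = 0
Roots: r = 1, -2 (distinct real)
General solution: y = C₁e^x + C₂e^(-2x)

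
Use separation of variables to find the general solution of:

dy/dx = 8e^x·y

Separating variables and integrating:
ln|y| = 8e^x + C

General solution: y = Ce^(8e^x)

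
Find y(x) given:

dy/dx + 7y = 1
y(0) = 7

General solution: y = 1/7 + Ce^(-7x)
Applying y(0) = 7: C = 7 - 1/7 = 48/7
Particular solution: y = 1/7 + (48/7)e^(-7x)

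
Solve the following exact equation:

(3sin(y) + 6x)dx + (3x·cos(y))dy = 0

Verify exactness: ∂M/∂y = ∂N/∂x ✓
Find F(x,y) such that ∂F/∂x = M, ∂F/∂y = N
Solution: 3x·sin(y) + 3x² = C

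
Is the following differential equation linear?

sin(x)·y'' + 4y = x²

Yes. Linear (y and its derivatives appear to the first power only, no products of y terms)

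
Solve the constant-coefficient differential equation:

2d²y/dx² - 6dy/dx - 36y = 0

Characteristic equation: 2r² - 6r - 36 = 0
Divide by 2: r² - 3r - 18 = 0
Roots: r = 6, -3 (distinct real)
General solution: y = C₁e^(6x) + C₂e^(-3x)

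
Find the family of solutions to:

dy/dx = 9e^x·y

Separating variables and integrating:
ln|y| = 9e^x + C

General solution: y = Ce^(9e^x)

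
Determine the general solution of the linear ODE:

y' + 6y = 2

Using integrating factor method:

General solution: y = 1/3 + Ce^(-6x)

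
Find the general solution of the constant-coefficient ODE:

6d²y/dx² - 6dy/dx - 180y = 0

Characteristic equation: 6r² - 6r - 180 = 0
Divide by 6: r² - r - 30 = 0
Roots: r = 6, -5 (distinct real)
General solution: y = C₁e^(6x) + C₂e^(-5x)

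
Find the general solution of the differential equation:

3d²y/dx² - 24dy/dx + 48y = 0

Characteristic equation: 3r² - 24r + 48 = 0
Divide by 3: r² - 8r + 16 = 0
Factored: (r - 4)² = 0
Repeated root: r = 4
General solution: y = (C₁ + C₂x)e^(4x)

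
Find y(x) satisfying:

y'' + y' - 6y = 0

Characteristic equation: r² + r - 6 = 0
Roots: r = 2, -3 (distinct real)
General solution: y = C₁e^(2x) + C₂e^(-3x)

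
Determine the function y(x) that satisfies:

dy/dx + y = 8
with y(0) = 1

General solution: y = 8 + Ce^(-x)
Applying y(0) = 1: C = 1 - 8 = -7
Particular solution: y = 8 - 7e^(-x)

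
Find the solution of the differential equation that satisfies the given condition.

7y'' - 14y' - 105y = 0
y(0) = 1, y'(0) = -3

General solution: y = C₁e^(5x) + C₂e^(-3x)
Applying ICs: C₁ = 0, C₂ = 1
Particular solution: y = e^(-3x)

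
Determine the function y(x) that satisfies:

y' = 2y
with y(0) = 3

General solution: y = Ce^(2x)
Applying IC y(0) = 3:
Particular solution: y = 3e^(2x)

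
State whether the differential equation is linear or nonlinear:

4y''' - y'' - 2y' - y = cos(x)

Linear (y and its derivatives appear to the first power only, no products of y terms)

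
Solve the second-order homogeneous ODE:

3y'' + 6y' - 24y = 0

Characteristic equation: 3r² + 6r - 24 = 0
Divide by 3: r² + 2r - 8 = 0
Roots: r = 2, -4 (distinct real)
General solution: y = C₁e^(2x) + C₂e^(-4x)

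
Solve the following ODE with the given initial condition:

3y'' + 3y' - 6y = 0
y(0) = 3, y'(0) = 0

General solution: y = C₁e^x + C₂e^(-2x)
Applying ICs: C₁ = 2, C₂ = 1
Particular solution: y = 2e^x + e^(-2x)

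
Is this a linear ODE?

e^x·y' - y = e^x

Yes. Linear (y and its derivatives appear to the first power only, no products of y terms)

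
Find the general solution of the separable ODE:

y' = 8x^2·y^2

Separating variables and integrating:
-1/y = 8x^3/3 + C

General solution: y^-1 = (-8/3)x^3 + C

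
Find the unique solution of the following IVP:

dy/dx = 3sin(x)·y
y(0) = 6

General solution: y = Ce^(-3cos(x))
Applying IC y(0) = 6:
Particular solution: y = 6e^(3(1-cos(x)))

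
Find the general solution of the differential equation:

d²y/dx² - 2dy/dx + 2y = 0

Characteristic equation: r² - 2r + 2 = 0
Roots: r = 1 ± i (complex conjugates)
General solution: y = e^x(C₁cos(x) + C₂sin(x))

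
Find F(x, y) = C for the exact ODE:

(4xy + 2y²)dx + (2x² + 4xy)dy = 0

Verify exactness: ∂M/∂y = ∂N/∂x ✓
Find F(x,y) such that ∂F/∂x = M, ∂F/∂y = N
Solution: 2x²y + 2xy² = C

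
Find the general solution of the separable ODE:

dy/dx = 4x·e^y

Separating variables and integrating:
-e^(-y) = 2x² + C

General solution: y = -ln(C - 2x²)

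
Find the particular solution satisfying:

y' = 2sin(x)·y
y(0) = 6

General solution: y = Ce^(-2cos(x))
Applying IC y(0) = 6:
Particular solution: y = 6e^(2(1-cos(x)))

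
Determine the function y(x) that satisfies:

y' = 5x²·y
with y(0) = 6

General solution: y = Ce^(5x³/3)
Applying IC y(0) = 6:
Particular solution: y = 6e^(5x³/3)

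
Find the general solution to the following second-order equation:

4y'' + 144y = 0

Characteristic equation: 4r² + 144 = 0
Divide by 4: r² + 36 = 0
Roots: r = ±6i (complex conjugates)
General solution: y = C₁cos(6x) + C₂sin(6x)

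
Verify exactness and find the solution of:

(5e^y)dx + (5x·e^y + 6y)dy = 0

Verify exactness: ∂M/∂y = ∂N/∂x ✓
Find F(x,y) such that ∂F/∂x = M, ∂F/∂y = N
Solution: 5x·e^y + 3y² = C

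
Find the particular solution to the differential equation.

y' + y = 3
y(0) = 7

General solution: y = 3 + Ce^(-x)
Applying y(0) = 7: C = 7 - 3 = 4
Particular solution: y = 3 + 4e^(-x)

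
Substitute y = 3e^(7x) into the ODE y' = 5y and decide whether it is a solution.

Verification:
y = 3e^(7x)
y' = 21e^(7x)
But 5y = 15e^(7x)
y' ≠ 5y — the derivative does not match

No, it is not a solution.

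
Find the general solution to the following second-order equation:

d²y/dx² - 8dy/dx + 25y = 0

Characteristic equation: r² - 8r + 25 = 0
Roots: r = 4 ± 3i (complex conjugates)
General solution: y = e^(4x)(C₁cos(3x) + C₂sin(3x))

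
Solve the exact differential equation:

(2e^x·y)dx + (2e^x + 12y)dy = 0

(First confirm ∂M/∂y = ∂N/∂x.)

Verify exactness: ∂M/∂y = ∂N/∂x ✓
Find F(x,y) such that ∂F/∂x = M, ∂F/∂y = N
Solution: 2e^x·y + 6y² = C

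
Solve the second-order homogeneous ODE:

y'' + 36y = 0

Characteristic equation: r² + 36 = 0
Roots: r = ±6i (complex conjugates)
General solution: y = C₁cos(6x) + C₂sin(6x)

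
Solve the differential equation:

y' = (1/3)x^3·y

Separating variables and integrating:
ln|y| = x^4/12 + C

General solution: y = Ce^(x^4/12)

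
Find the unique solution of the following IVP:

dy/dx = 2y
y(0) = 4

General solution: y = Ce^(2x)
Applying IC y(0) = 4:
Particular solution: y = 4e^(2x)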